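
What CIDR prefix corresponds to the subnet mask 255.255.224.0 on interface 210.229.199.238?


Binary: 11111111.11111111.11100000.00000000
Count leading 1s
Prefix: /19


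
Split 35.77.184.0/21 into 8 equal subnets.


New prefix = 21 + 3 = 24
Each subnet has 256 addresses
  35.77.184.0/24
  35.77.185.0/24
  35.77.186.0/24
  35.77.187.0/24
  35.77.188.0/24
  35.77.189.0/24
  35.77.190.0/24
  35.77.191.0/24
Subnets: 35.77.184.0/24, 35.77.185.0/24, 35.77.186.0/24, 35.77.187.0/24, 35.77.188.0/24, 35.77.189.0/24, 35.77.190.0/24, 35.77.191.0/24


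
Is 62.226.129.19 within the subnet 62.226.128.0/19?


Subnet network: 62.226.128.0
Test IP AND mask: 62.226.128.0
Yes, 62.226.129.19 is in 62.226.128.0/19


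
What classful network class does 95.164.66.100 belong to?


First octet: 95
Binary: 01011111
0xxxxxxx -> Class A (1-126)
Class A, default mask 255.0.0.0 (/8)


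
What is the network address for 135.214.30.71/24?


IP:   10000111.11010110.00011110.01000111
Mask: 11111111.11111111.11111111.00000000
AND operation:
Net:  10000111.11010110.00011110.00000000
Network: 135.214.30.0/24


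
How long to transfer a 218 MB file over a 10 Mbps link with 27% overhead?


Effective throughput = 10 * (1 - 27/100) = 7.3 Mbps
File size in Mb = 218 * 8 = 1744 Mb
Time = 1744 / 7.3
Time = 238.9041 seconds


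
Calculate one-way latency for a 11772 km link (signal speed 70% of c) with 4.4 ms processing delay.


Speed = 0.7 * 3e5 km/s = 210000 km/s
Propagation delay = 11772 / 210000 = 0.0561 s = 56.0571 ms
Processing delay = 4.4 ms
Total one-way latency = 60.4571 ms


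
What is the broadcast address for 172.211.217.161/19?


Network: 172.211.192.0/19
Host bits = 13
Set all host bits to 1:
Broadcast: 172.211.223.255


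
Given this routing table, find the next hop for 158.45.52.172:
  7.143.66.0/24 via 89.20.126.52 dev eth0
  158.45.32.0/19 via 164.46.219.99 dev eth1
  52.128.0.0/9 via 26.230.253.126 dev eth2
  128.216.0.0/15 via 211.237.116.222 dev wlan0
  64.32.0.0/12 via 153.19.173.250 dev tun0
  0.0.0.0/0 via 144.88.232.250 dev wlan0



Longest prefix match for 158.45.52.172:
  /24 7.143.66.0: no
  /19 158.45.32.0: MATCH
  /9 52.128.0.0: no
  /15 128.216.0.0: no
  /12 64.32.0.0: no
  /0 0.0.0.0: MATCH
Selected: next-hop 164.46.219.99 via eth1 (matched /19)


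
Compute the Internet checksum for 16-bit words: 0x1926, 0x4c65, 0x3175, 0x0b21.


Sum all words (with carry folding):
+ 0x1926 = 0x1926
+ 0x4c65 = 0x658b
+ 0x3175 = 0x9700
+ 0x0b21 = 0xa221
One's complement: ~0xa221
Checksum = 0x5dde


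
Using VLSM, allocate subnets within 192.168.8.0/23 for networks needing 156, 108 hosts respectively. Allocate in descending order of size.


156 hosts -> /24 (254 usable): 192.168.8.0/24
108 hosts -> /25 (126 usable): 192.168.9.0/25
Allocation: 192.168.8.0/24 (156 hosts, 254 usable); 192.168.9.0/25 (108 hosts, 126 usable)


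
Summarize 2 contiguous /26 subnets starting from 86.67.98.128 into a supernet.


Original prefix: /26
Number of subnets: 2 = 2^1
New prefix = 26 - 1 = 25
Supernet: 86.67.98.128/25


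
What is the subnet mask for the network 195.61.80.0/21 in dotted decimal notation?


/21 means 21 network bits, 11 host bits
Binary: 11111111111111111111100000000000
Mask: 255.255.248.0


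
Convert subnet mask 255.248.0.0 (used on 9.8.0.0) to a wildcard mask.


Subnet mask: 255.248.0.0
Wildcard = 255.255.255.255 - subnet mask
255 - 255 = 0
255 - 248 = 7
255 - 0 = 255
255 - 0 = 255
Wildcard: 0.7.255.255


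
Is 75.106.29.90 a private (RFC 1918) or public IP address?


RFC 1918 private ranges:
  10.0.0.0/8 (10.0.0.0 - 10.255.255.255)
  172.16.0.0/12 (172.16.0.0 - 172.31.255.255)
  192.168.0.0/16 (192.168.0.0 - 192.168.255.255)
Public (not in any RFC 1918 range)


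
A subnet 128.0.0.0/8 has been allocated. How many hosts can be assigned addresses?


Host bits = 32 - 8 = 24
Total addresses = 2^24 = 16777216
Usable = total - 2 (network and broadcast)
Usable hosts: 16777214


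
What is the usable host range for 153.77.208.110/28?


Network: 153.77.208.96
Broadcast: 153.77.208.111
First usable = network + 1
Last usable = broadcast - 1
Range: 153.77.208.97 to 153.77.208.110


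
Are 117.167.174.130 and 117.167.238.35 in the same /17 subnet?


Mask: 255.255.128.0
117.167.174.130 AND mask = 117.167.128.0
117.167.238.35 AND mask = 117.167.128.0
Yes, same subnet (117.167.128.0)


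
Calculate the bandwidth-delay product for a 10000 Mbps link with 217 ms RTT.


BDP = bandwidth * RTT
= 10000 Mbps * 217 ms
= 10000 * 1e6 * 217 / 1000 bits
= 2170000000 bits
= 271250000 bytes
= 264892.5781 KB
BDP = 2170000000 bits (271250000 bytes)


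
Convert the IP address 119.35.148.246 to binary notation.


119 = 01110111
35 = 00100011
148 = 10010100
246 = 11110110
Binary: 01110111.00100011.10010100.11110110


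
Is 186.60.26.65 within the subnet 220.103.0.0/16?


Subnet network: 220.103.0.0
Test IP AND mask: 186.60.0.0
No, 186.60.26.65 is not in 220.103.0.0/16


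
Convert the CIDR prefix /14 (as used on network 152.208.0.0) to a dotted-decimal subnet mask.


/14 means 14 network bits, 18 host bits
Binary: 11111111111111000000000000000000
Mask: 255.252.0.0


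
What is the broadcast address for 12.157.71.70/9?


Network: 12.128.0.0/9
Host bits = 23
Set all host bits to 1:
Broadcast: 12.255.255.255


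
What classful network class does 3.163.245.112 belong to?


First octet: 3
Binary: 00000011
0xxxxxxx -> Class A (1-126)
Class A, default mask 255.0.0.0 (/8)


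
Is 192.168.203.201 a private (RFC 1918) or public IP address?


RFC 1918 private ranges:
  10.0.0.0/8 (10.0.0.0 - 10.255.255.255)
  172.16.0.0/12 (172.16.0.0 - 172.31.255.255)
  192.168.0.0/16 (192.168.0.0 - 192.168.255.255)
Private (in 192.168.0.0/16)


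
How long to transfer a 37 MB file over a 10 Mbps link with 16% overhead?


Effective throughput = 10 * (1 - 16/100) = 8.4 Mbps
File size in Mb = 37 * 8 = 296 Mb
Time = 296 / 8.4
Time = 35.2381 seconds


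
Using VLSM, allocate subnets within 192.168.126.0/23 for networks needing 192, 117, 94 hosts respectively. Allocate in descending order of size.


192 hosts -> /24 (254 usable): 192.168.126.0/24
117 hosts -> /25 (126 usable): 192.168.127.0/25
94 hosts -> /25 (126 usable): 192.168.127.128/25
Allocation: 192.168.126.0/24 (192 hosts, 254 usable); 192.168.127.0/25 (117 hosts, 126 usable); 192.168.127.128/25 (94 hosts, 126 usable)


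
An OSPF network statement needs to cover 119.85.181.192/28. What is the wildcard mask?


Subnet mask: 255.255.255.240
Wildcard = 255.255.255.255 - subnet mask
255 - 255 = 0
255 - 255 = 0
255 - 255 = 0
255 - 240 = 15
Wildcard: 0.0.0.15


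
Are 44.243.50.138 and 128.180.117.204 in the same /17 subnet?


Mask: 255.255.128.0
44.243.50.138 AND mask = 44.243.0.0
128.180.117.204 AND mask = 128.180.0.0
No, different subnets (44.243.0.0 vs 128.180.0.0)


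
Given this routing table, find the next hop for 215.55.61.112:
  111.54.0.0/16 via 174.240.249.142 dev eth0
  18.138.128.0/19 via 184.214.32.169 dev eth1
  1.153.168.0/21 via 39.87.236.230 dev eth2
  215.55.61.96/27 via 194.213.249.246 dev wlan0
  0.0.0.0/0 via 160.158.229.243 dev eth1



Longest prefix match for 215.55.61.112:
  /16 111.54.0.0: no
  /19 18.138.128.0: no
  /21 1.153.168.0: no
  /27 215.55.61.96: MATCH
  /0 0.0.0.0: MATCH
Selected: next-hop 194.213.249.246 via wlan0 (matched /27)


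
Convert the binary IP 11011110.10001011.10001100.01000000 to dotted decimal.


11011110 = 222
10001011 = 139
10001100 = 140
01000000 = 64
IP: 222.139.140.64


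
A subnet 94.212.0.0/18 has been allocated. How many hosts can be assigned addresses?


Host bits = 32 - 18 = 14
Total addresses = 2^14 = 16384
Usable = total - 2 (network and broadcast)
Usable hosts: 16382


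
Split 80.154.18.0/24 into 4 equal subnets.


New prefix = 24 + 2 = 26
Each subnet has 64 addresses
  80.154.18.0/26
  80.154.18.64/26
  80.154.18.128/26
  80.154.18.192/26
Subnets: 80.154.18.0/26, 80.154.18.64/26, 80.154.18.128/26, 80.154.18.192/26


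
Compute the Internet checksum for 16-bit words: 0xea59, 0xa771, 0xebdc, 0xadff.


Sum all words (with carry folding):
+ 0xea59 = 0xea59
+ 0xa771 = 0x91cb
+ 0xebdc = 0x7da8
+ 0xadff = 0x2ba8
One's complement: ~0x2ba8
Checksum = 0xd457


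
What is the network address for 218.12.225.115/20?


IP:   11011010.00001100.11100001.01110011
Mask: 11111111.11111111.11110000.00000000
AND operation:
Net:  11011010.00001100.11100000.00000000
Network: 218.12.224.0/20


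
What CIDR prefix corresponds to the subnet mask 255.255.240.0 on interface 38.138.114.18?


Binary: 11111111.11111111.11110000.00000000
Count leading 1s
Prefix: /20


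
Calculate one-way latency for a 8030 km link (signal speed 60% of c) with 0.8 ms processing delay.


Speed = 0.6 * 3e5 km/s = 180000 km/s
Propagation delay = 8030 / 180000 = 0.0446 s = 44.6111 ms
Processing delay = 0.8 ms
Total one-way latency = 45.4111 ms


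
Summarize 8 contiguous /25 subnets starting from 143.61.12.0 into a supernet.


Original prefix: /25
Number of subnets: 8 = 2^3
New prefix = 25 - 3 = 22
Supernet: 143.61.12.0/22


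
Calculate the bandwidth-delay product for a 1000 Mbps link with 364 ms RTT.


BDP = bandwidth * RTT
= 1000 Mbps * 364 ms
= 1000 * 1e6 * 364 / 1000 bits
= 364000000 bits
= 45500000 bytes
= 44433.5938 KB
BDP = 364000000 bits (45500000 bytes)


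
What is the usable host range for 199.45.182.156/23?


Network: 199.45.182.0
Broadcast: 199.45.183.255
First usable = network + 1
Last usable = broadcast - 1
Range: 199.45.182.1 to 199.45.183.254


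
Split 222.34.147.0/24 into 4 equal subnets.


New prefix = 24 + 2 = 26
Each subnet has 64 addresses
  222.34.147.0/26
  222.34.147.64/26
  222.34.147.128/26
  222.34.147.192/26
Subnets: 222.34.147.0/26, 222.34.147.64/26, 222.34.147.128/26, 222.34.147.192/26


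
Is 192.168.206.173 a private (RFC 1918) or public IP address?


RFC 1918 private ranges:
  10.0.0.0/8 (10.0.0.0 - 10.255.255.255)
  172.16.0.0/12 (172.16.0.0 - 172.31.255.255)
  192.168.0.0/16 (192.168.0.0 - 192.168.255.255)
Private (in 192.168.0.0/16)


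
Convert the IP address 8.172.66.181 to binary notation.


8 = 00001000
172 = 10101100
66 = 01000010
181 = 10110101
Binary: 00001000.10101100.01000010.10110101


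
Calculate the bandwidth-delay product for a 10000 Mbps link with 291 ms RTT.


BDP = bandwidth * RTT
= 10000 Mbps * 291 ms
= 10000 * 1e6 * 291 / 1000 bits
= 2910000000 bits
= 363750000 bytes
= 355224.6094 KB
BDP = 2910000000 bits (363750000 bytes)


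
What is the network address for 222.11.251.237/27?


IP:   11011110.00001011.11111011.11101101
Mask: 11111111.11111111.11111111.11100000
AND operation:
Net:  11011110.00001011.11111011.11100000
Network: 222.11.251.224/27


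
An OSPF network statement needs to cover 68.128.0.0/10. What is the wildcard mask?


Subnet mask: 255.192.0.0
Wildcard = 255.255.255.255 - subnet mask
255 - 255 = 0
255 - 192 = 63
255 - 0 = 255
255 - 0 = 255
Wildcard: 0.63.255.255


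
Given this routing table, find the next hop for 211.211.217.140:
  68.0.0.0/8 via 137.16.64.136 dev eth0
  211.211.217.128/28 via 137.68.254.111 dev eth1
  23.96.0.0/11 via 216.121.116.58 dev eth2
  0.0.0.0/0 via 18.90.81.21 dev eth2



Longest prefix match for 211.211.217.140:
  /8 68.0.0.0: no
  /28 211.211.217.128: MATCH
  /11 23.96.0.0: no
  /0 0.0.0.0: MATCH
Selected: next-hop 137.68.254.111 via eth1 (matched /28)


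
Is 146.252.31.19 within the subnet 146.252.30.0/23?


Subnet network: 146.252.30.0
Test IP AND mask: 146.252.30.0
Yes, 146.252.31.19 is in 146.252.30.0/23


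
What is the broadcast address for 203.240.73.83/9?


Network: 203.128.0.0/9
Host bits = 23
Set all host bits to 1:
Broadcast: 203.255.255.255


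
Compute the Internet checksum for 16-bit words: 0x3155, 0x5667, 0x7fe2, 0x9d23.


Sum all words (with carry folding):
+ 0x3155 = 0x3155
+ 0x5667 = 0x87bc
+ 0x7fe2 = 0x079f
+ 0x9d23 = 0xa4c2
One's complement: ~0xa4c2
Checksum = 0x5b3d


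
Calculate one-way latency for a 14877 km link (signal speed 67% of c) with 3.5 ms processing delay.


Speed = 0.67 * 3e5 km/s = 201000 km/s
Propagation delay = 14877 / 201000 = 0.074 s = 74.0149 ms
Processing delay = 3.5 ms
Total one-way latency = 77.5149 ms


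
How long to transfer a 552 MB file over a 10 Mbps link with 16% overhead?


Effective throughput = 10 * (1 - 16/100) = 8.4 Mbps
File size in Mb = 552 * 8 = 4416 Mb
Time = 4416 / 8.4
Time = 525.7143 seconds


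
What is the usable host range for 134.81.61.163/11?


Network: 134.64.0.0
Broadcast: 134.95.255.255
First usable = network + 1
Last usable = broadcast - 1
Range: 134.64.0.1 to 134.95.255.254


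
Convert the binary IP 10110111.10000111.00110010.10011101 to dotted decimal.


10110111 = 183
10000111 = 135
00110010 = 50
10011101 = 157
IP: 183.135.50.157


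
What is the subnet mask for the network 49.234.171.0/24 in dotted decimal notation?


/24 means 24 network bits, 8 host bits
Binary: 11111111111111111111111100000000
Mask: 255.255.255.0


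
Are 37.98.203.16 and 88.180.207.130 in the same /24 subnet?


Mask: 255.255.255.0
37.98.203.16 AND mask = 37.98.203.0
88.180.207.130 AND mask = 88.180.207.0
No, different subnets (37.98.203.0 vs 88.180.207.0)


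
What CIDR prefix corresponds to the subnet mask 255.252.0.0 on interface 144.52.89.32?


Binary: 11111111.11111100.00000000.00000000
Count leading 1s
Prefix: /14


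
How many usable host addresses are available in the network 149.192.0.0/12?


Host bits = 32 - 12 = 20
Total addresses = 2^20 = 1048576
Usable = total - 2 (network and broadcast)
Usable hosts: 1048574


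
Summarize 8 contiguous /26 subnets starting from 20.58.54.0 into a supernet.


Original prefix: /26
Number of subnets: 8 = 2^3
New prefix = 26 - 3 = 23
Supernet: 20.58.54.0/23


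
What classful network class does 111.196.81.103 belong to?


First octet: 111
Binary: 01101111
0xxxxxxx -> Class A (1-126)
Class A, default mask 255.0.0.0 (/8)


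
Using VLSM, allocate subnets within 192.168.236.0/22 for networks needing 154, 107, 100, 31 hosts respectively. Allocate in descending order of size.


154 hosts -> /24 (254 usable): 192.168.236.0/24
107 hosts -> /25 (126 usable): 192.168.237.0/25
100 hosts -> /25 (126 usable): 192.168.237.128/25
31 hosts -> /26 (62 usable): 192.168.238.0/26
Allocation: 192.168.236.0/24 (154 hosts, 254 usable); 192.168.237.0/25 (107 hosts, 126 usable); 192.168.237.128/25 (100 hosts, 126 usable); 192.168.238.0/26 (31 hosts, 62 usable)


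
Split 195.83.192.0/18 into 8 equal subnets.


New prefix = 18 + 3 = 21
Each subnet has 2048 addresses
  195.83.192.0/21
  195.83.200.0/21
  195.83.208.0/21
  195.83.216.0/21
  195.83.224.0/21
  195.83.232.0/21
  195.83.240.0/21
  195.83.248.0/21
Subnets: 195.83.192.0/21, 195.83.200.0/21, 195.83.208.0/21, 195.83.216.0/21, 195.83.224.0/21, 195.83.232.0/21, 195.83.240.0/21, 195.83.248.0/21


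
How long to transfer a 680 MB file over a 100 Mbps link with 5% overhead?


Effective throughput = 100 * (1 - 5/100) = 95 Mbps
File size in Mb = 680 * 8 = 5440 Mb
Time = 5440 / 95
Time = 57.2632 seconds


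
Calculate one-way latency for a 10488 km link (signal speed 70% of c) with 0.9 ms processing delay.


Speed = 0.7 * 3e5 km/s = 210000 km/s
Propagation delay = 10488 / 210000 = 0.0499 s = 49.9429 ms
Processing delay = 0.9 ms
Total one-way latency = 50.8429 ms


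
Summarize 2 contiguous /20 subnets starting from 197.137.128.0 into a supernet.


Original prefix: /20
Number of subnets: 2 = 2^1
New prefix = 20 - 1 = 19
Supernet: 197.137.128.0/19


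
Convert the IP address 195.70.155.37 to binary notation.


195 = 11000011
70 = 01000110
155 = 10011011
37 = 00100101
Binary: 11000011.01000110.10011011.00100101


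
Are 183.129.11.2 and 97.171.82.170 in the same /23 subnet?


Mask: 255.255.254.0
183.129.11.2 AND mask = 183.129.10.0
97.171.82.170 AND mask = 97.171.82.0
No, different subnets (183.129.10.0 vs 97.171.82.0)


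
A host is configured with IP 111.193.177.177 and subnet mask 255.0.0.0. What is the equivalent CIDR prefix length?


Binary: 11111111.00000000.00000000.00000000
Count leading 1s
Prefix: /8


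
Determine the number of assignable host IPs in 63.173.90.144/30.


Host bits = 32 - 30 = 2
Total addresses = 2^2 = 4
Usable = total - 2 (network and broadcast)
Usable hosts: 2


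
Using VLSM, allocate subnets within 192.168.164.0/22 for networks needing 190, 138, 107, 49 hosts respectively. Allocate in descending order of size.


190 hosts -> /24 (254 usable): 192.168.164.0/24
138 hosts -> /24 (254 usable): 192.168.165.0/24
107 hosts -> /25 (126 usable): 192.168.166.0/25
49 hosts -> /26 (62 usable): 192.168.166.128/26
Allocation: 192.168.164.0/24 (190 hosts, 254 usable); 192.168.165.0/24 (138 hosts, 254 usable); 192.168.166.0/25 (107 hosts, 126 usable); 192.168.166.128/26 (49 hosts, 62 usable)


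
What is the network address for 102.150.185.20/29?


IP:   01100110.10010110.10111001.00010100
Mask: 11111111.11111111.11111111.11111000
AND operation:
Net:  01100110.10010110.10111001.00010000
Network: 102.150.185.16/29


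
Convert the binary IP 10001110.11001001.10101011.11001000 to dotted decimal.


10001110 = 142
11001001 = 201
10101011 = 171
11001000 = 200
IP: 142.201.171.200


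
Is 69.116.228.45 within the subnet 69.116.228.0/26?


Subnet network: 69.116.228.0
Test IP AND mask: 69.116.228.0
Yes, 69.116.228.45 is in 69.116.228.0/26


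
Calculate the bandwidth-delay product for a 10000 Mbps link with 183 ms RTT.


BDP = bandwidth * RTT
= 10000 Mbps * 183 ms
= 10000 * 1e6 * 183 / 1000 bits
= 1830000000 bits
= 228750000 bytes
= 223388.6719 KB
BDP = 1830000000 bits (228750000 bytes)


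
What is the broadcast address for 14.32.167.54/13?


Network: 14.32.0.0/13
Host bits = 19
Set all host bits to 1:
Broadcast: 14.39.255.255


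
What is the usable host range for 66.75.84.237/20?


Network: 66.75.80.0
Broadcast: 66.75.95.255
First usable = network + 1
Last usable = broadcast - 1
Range: 66.75.80.1 to 66.75.95.254


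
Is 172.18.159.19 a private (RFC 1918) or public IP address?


RFC 1918 private ranges:
  10.0.0.0/8 (10.0.0.0 - 10.255.255.255)
  172.16.0.0/12 (172.16.0.0 - 172.31.255.255)
  192.168.0.0/16 (192.168.0.0 - 192.168.255.255)
Private (in 172.16.0.0/12)


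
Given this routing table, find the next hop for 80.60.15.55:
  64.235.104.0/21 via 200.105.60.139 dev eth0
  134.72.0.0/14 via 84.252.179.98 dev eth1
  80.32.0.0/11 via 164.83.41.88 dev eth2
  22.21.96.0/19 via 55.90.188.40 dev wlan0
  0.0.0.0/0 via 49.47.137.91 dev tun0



Longest prefix match for 80.60.15.55:
  /21 64.235.104.0: no
  /14 134.72.0.0: no
  /11 80.32.0.0: MATCH
  /19 22.21.96.0: no
  /0 0.0.0.0: MATCH
Selected: next-hop 164.83.41.88 via eth2 (matched /11)


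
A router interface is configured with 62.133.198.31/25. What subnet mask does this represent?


/25 means 25 network bits, 7 host bits
Binary: 11111111111111111111111110000000
Mask: 255.255.255.128


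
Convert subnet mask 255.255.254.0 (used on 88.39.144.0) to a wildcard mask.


Subnet mask: 255.255.254.0
Wildcard = 255.255.255.255 - subnet mask
255 - 255 = 0
255 - 255 = 0
255 - 254 = 1
255 - 0 = 255
Wildcard: 0.0.1.255


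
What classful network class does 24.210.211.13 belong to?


First octet: 24
Binary: 00011000
0xxxxxxx -> Class A (1-126)
Class A, default mask 255.0.0.0 (/8)


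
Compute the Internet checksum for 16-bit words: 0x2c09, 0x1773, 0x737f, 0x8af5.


Sum all words (with carry folding):
+ 0x2c09 = 0x2c09
+ 0x1773 = 0x437c
+ 0x737f = 0xb6fb
+ 0x8af5 = 0x41f1
One's complement: ~0x41f1
Checksum = 0xbe0e


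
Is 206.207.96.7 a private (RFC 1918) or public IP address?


RFC 1918 private ranges:
  10.0.0.0/8 (10.0.0.0 - 10.255.255.255)
  172.16.0.0/12 (172.16.0.0 - 172.31.255.255)
  192.168.0.0/16 (192.168.0.0 - 192.168.255.255)
Public (not in any RFC 1918 range)


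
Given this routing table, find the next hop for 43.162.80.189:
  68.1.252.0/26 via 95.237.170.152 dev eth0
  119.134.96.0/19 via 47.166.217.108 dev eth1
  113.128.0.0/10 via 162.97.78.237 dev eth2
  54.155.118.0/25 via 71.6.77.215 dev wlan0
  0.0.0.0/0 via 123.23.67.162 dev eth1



Longest prefix match for 43.162.80.189:
  /26 68.1.252.0: no
  /19 119.134.96.0: no
  /10 113.128.0.0: no
  /25 54.155.118.0: no
  /0 0.0.0.0: MATCH
Selected: next-hop 123.23.67.162 via eth1 (matched /0)


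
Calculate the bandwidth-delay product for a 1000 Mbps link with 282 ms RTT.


BDP = bandwidth * RTT
= 1000 Mbps * 282 ms
= 1000 * 1e6 * 282 / 1000 bits
= 282000000 bits
= 35250000 bytes
= 34423.8281 KB
BDP = 282000000 bits (35250000 bytes)


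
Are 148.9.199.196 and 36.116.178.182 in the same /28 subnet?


Mask: 255.255.255.240
148.9.199.196 AND mask = 148.9.199.192
36.116.178.182 AND mask = 36.116.178.176
No, different subnets (148.9.199.192 vs 36.116.178.176)


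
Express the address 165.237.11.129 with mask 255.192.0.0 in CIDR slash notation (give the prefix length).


Binary: 11111111.11000000.00000000.00000000
Count leading 1s
Prefix: /10


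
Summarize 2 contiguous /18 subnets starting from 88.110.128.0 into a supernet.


Original prefix: /18
Number of subnets: 2 = 2^1
New prefix = 18 - 1 = 17
Supernet: 88.110.128.0/17


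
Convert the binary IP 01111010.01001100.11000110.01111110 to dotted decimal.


01111010 = 122
01001100 = 76
11000110 = 198
01111110 = 126
IP: 122.76.198.126


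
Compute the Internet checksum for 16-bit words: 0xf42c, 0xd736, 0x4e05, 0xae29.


Sum all words (with carry folding):
+ 0xf42c = 0xf42c
+ 0xd736 = 0xcb63
+ 0x4e05 = 0x1969
+ 0xae29 = 0xc792
One's complement: ~0xc792
Checksum = 0x386d


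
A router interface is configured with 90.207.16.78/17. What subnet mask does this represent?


/17 means 17 network bits, 15 host bits
Binary: 11111111111111111000000000000000
Mask: 255.255.128.0


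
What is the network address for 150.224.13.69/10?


IP:   10010110.11100000.00001101.01000101
Mask: 11111111.11000000.00000000.00000000
AND operation:
Net:  10010110.11000000.00000000.00000000
Network: 150.192.0.0/10


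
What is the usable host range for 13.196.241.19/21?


Network: 13.196.240.0
Broadcast: 13.196.247.255
First usable = network + 1
Last usable = broadcast - 1
Range: 13.196.240.1 to 13.196.247.254


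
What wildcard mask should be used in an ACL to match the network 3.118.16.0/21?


Subnet mask: 255.255.248.0
Wildcard = 255.255.255.255 - subnet mask
255 - 255 = 0
255 - 255 = 0
255 - 248 = 7
255 - 0 = 255
Wildcard: 0.0.7.255


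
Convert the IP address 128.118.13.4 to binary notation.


128 = 10000000
118 = 01110110
13 = 00001101
4 = 00000100
Binary: 10000000.01110110.00001101.00000100


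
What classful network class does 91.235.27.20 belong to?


First octet: 91
Binary: 01011011
0xxxxxxx -> Class A (1-126)
Class A, default mask 255.0.0.0 (/8)


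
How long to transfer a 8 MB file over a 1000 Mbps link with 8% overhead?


Effective throughput = 1000 * (1 - 8/100) = 920 Mbps
File size in Mb = 8 * 8 = 64 Mb
Time = 64 / 920
Time = 0.0696 seconds


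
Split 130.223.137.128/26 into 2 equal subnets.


New prefix = 26 + 1 = 27
Each subnet has 32 addresses
  130.223.137.128/27
  130.223.137.160/27
Subnets: 130.223.137.128/27, 130.223.137.160/27


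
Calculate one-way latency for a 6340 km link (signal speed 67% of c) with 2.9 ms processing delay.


Speed = 0.67 * 3e5 km/s = 201000 km/s
Propagation delay = 6340 / 201000 = 0.0315 s = 31.5423 ms
Processing delay = 2.9 ms
Total one-way latency = 34.4423 ms


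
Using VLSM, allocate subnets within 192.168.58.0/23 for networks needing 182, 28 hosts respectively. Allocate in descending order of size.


182 hosts -> /24 (254 usable): 192.168.58.0/24
28 hosts -> /27 (30 usable): 192.168.59.0/27
Allocation: 192.168.58.0/24 (182 hosts, 254 usable); 192.168.59.0/27 (28 hosts, 30 usable)


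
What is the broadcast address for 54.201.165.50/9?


Network: 54.128.0.0/9
Host bits = 23
Set all host bits to 1:
Broadcast: 54.255.255.255


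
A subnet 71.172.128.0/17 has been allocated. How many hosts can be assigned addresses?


Host bits = 32 - 17 = 15
Total addresses = 2^15 = 32768
Usable = total - 2 (network and broadcast)
Usable hosts: 32766


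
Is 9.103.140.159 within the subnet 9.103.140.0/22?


Subnet network: 9.103.140.0
Test IP AND mask: 9.103.140.0
Yes, 9.103.140.159 is in 9.103.140.0/22


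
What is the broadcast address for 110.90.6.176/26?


Network: 110.90.6.128/26
Host bits = 6
Set all host bits to 1:
Broadcast: 110.90.6.191


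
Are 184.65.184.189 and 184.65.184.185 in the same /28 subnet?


Mask: 255.255.255.240
184.65.184.189 AND mask = 184.65.184.176
184.65.184.185 AND mask = 184.65.184.176
Yes, same subnet (184.65.184.176)


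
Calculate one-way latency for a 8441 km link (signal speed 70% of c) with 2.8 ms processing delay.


Speed = 0.7 * 3e5 km/s = 210000 km/s
Propagation delay = 8441 / 210000 = 0.0402 s = 40.1952 ms
Processing delay = 2.8 ms
Total one-way latency = 42.9952 ms


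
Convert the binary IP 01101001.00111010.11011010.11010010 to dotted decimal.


01101001 = 105
00111010 = 58
11011010 = 218
11010010 = 210
IP: 105.58.218.210


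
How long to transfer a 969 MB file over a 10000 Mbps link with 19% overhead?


Effective throughput = 10000 * (1 - 19/100) = 8100.0 Mbps
File size in Mb = 969 * 8 = 7752 Mb
Time = 7752 / 8100.0
Time = 0.957 seconds


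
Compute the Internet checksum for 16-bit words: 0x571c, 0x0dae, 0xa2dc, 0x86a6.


Sum all words (with carry folding):
+ 0x571c = 0x571c
+ 0x0dae = 0x64ca
+ 0xa2dc = 0x07a7
+ 0x86a6 = 0x8e4d
One's complement: ~0x8e4d
Checksum = 0x71b2


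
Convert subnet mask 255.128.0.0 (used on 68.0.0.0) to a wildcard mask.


Subnet mask: 255.128.0.0
Wildcard = 255.255.255.255 - subnet mask
255 - 255 = 0
255 - 128 = 127
255 - 0 = 255
255 - 0 = 255
Wildcard: 0.127.255.255


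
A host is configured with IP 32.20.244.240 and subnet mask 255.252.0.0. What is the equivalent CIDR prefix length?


Binary: 11111111.11111100.00000000.00000000
Count leading 1s
Prefix: /14


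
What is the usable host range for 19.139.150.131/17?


Network: 19.139.128.0
Broadcast: 19.139.255.255
First usable = network + 1
Last usable = broadcast - 1
Range: 19.139.128.1 to 19.139.255.254


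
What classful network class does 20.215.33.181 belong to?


First octet: 20
Binary: 00010100
0xxxxxxx -> Class A (1-126)
Class A, default mask 255.0.0.0 (/8)


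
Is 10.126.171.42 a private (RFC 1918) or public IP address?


RFC 1918 private ranges:
  10.0.0.0/8 (10.0.0.0 - 10.255.255.255)
  172.16.0.0/12 (172.16.0.0 - 172.31.255.255)
  192.168.0.0/16 (192.168.0.0 - 192.168.255.255)
Private (in 10.0.0.0/8)


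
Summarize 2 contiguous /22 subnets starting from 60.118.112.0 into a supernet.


Original prefix: /22
Number of subnets: 2 = 2^1
New prefix = 22 - 1 = 21
Supernet: 60.118.112.0/21


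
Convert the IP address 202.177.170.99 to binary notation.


202 = 11001010
177 = 10110001
170 = 10101010
99 = 01100011
Binary: 11001010.10110001.10101010.01100011


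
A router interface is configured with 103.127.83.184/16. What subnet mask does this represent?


/16 means 16 network bits, 16 host bits
Binary: 11111111111111110000000000000000
Mask: 255.255.0.0


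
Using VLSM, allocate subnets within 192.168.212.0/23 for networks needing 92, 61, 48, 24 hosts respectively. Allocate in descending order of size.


92 hosts -> /25 (126 usable): 192.168.212.0/25
61 hosts -> /26 (62 usable): 192.168.212.128/26
48 hosts -> /26 (62 usable): 192.168.212.192/26
24 hosts -> /27 (30 usable): 192.168.213.0/27
Allocation: 192.168.212.0/25 (92 hosts, 126 usable); 192.168.212.128/26 (61 hosts, 62 usable); 192.168.212.192/26 (48 hosts, 62 usable); 192.168.213.0/27 (24 hosts, 30 usable)


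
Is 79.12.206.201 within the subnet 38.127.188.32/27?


Subnet network: 38.127.188.32
Test IP AND mask: 79.12.206.192
No, 79.12.206.201 is not in 38.127.188.32/27


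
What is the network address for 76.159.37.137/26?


IP:   01001100.10011111.00100101.10001001
Mask: 11111111.11111111.11111111.11000000
AND operation:
Net:  01001100.10011111.00100101.10000000
Network: 76.159.37.128/26


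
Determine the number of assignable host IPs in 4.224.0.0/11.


Host bits = 32 - 11 = 21
Total addresses = 2^21 = 2097152
Usable = total - 2 (network and broadcast)
Usable hosts: 2097150


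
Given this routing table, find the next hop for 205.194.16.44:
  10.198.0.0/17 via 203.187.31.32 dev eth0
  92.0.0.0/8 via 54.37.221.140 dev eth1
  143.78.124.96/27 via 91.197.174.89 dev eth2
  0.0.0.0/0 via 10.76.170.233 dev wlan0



Longest prefix match for 205.194.16.44:
  /17 10.198.0.0: no
  /8 92.0.0.0: no
  /27 143.78.124.96: no
  /0 0.0.0.0: MATCH
Selected: next-hop 10.76.170.233 via wlan0 (matched /0)


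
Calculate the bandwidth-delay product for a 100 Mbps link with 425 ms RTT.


BDP = bandwidth * RTT
= 100 Mbps * 425 ms
= 100 * 1e6 * 425 / 1000 bits
= 42500000 bits
= 5312500 bytes
= 5187.9883 KB
BDP = 42500000 bits (5312500 bytes)


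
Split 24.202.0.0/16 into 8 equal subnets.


New prefix = 16 + 3 = 19
Each subnet has 8192 addresses
  24.202.0.0/19
  24.202.32.0/19
  24.202.64.0/19
  24.202.96.0/19
  24.202.128.0/19
  24.202.160.0/19
  24.202.192.0/19
  24.202.224.0/19
Subnets: 24.202.0.0/19, 24.202.32.0/19, 24.202.64.0/19, 24.202.96.0/19, 24.202.128.0/19, 24.202.160.0/19, 24.202.192.0/19, 24.202.224.0/19


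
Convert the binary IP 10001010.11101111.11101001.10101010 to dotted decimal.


10001010 = 138
11101111 = 239
11101001 = 233
10101010 = 170
IP: 138.239.233.170


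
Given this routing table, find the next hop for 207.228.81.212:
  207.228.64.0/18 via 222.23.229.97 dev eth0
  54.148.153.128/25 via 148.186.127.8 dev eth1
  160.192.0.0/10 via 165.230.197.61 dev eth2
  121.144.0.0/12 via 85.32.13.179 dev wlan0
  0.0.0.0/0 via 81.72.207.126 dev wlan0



Longest prefix match for 207.228.81.212:
  /18 207.228.64.0: MATCH
  /25 54.148.153.128: no
  /10 160.192.0.0: no
  /12 121.144.0.0: no
  /0 0.0.0.0: MATCH
Selected: next-hop 222.23.229.97 via eth0 (matched /18)


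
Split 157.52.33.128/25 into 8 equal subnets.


New prefix = 25 + 3 = 28
Each subnet has 16 addresses
  157.52.33.128/28
  157.52.33.144/28
  157.52.33.160/28
  157.52.33.176/28
  157.52.33.192/28
  157.52.33.208/28
  157.52.33.224/28
  157.52.33.240/28
Subnets: 157.52.33.128/28, 157.52.33.144/28, 157.52.33.160/28, 157.52.33.176/28, 157.52.33.192/28, 157.52.33.208/28, 157.52.33.224/28, 157.52.33.240/28


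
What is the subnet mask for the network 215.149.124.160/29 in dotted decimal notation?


/29 means 29 network bits, 3 host bits
Binary: 11111111111111111111111111111000
Mask: 255.255.255.248


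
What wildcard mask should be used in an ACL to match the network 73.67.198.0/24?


Subnet mask: 255.255.255.0
Wildcard = 255.255.255.255 - subnet mask
255 - 255 = 0
255 - 255 = 0
255 - 255 = 0
255 - 0 = 255
Wildcard: 0.0.0.255


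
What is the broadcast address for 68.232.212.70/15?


Network: 68.232.0.0/15
Host bits = 17
Set all host bits to 1:
Broadcast: 68.233.255.255


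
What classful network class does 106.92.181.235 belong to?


First octet: 106
Binary: 01101010
0xxxxxxx -> Class A (1-126)
Class A, default mask 255.0.0.0 (/8)


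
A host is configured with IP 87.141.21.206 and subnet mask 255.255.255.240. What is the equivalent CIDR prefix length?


Binary: 11111111.11111111.11111111.11110000
Count leading 1s
Prefix: /28


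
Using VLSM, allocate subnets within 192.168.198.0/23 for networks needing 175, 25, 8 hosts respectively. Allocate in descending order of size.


175 hosts -> /24 (254 usable): 192.168.198.0/24
25 hosts -> /27 (30 usable): 192.168.199.0/27
8 hosts -> /28 (14 usable): 192.168.199.32/28
Allocation: 192.168.198.0/24 (175 hosts, 254 usable); 192.168.199.0/27 (25 hosts, 30 usable); 192.168.199.32/28 (8 hosts, 14 usable)


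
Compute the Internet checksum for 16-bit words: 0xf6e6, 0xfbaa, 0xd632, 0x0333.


Sum all words (with carry folding):
+ 0xf6e6 = 0xf6e6
+ 0xfbaa = 0xf291
+ 0xd632 = 0xc8c4
+ 0x0333 = 0xcbf7
One's complement: ~0xcbf7
Checksum = 0x3408


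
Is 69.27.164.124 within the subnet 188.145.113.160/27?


Subnet network: 188.145.113.160
Test IP AND mask: 69.27.164.96
No, 69.27.164.124 is not in 188.145.113.160/27


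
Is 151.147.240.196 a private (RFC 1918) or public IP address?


RFC 1918 private ranges:
  10.0.0.0/8 (10.0.0.0 - 10.255.255.255)
  172.16.0.0/12 (172.16.0.0 - 172.31.255.255)
  192.168.0.0/16 (192.168.0.0 - 192.168.255.255)
Public (not in any RFC 1918 range)


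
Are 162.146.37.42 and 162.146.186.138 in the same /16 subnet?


Mask: 255.255.0.0
162.146.37.42 AND mask = 162.146.0.0
162.146.186.138 AND mask = 162.146.0.0
Yes, same subnet (162.146.0.0)


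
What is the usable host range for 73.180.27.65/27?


Network: 73.180.27.64
Broadcast: 73.180.27.95
First usable = network + 1
Last usable = broadcast - 1
Range: 73.180.27.65 to 73.180.27.94


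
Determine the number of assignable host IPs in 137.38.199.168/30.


Host bits = 32 - 30 = 2
Total addresses = 2^2 = 4
Usable = total - 2 (network and broadcast)
Usable hosts: 2


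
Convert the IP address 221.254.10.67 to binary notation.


221 = 11011101
254 = 11111110
10 = 00001010
67 = 01000011
Binary: 11011101.11111110.00001010.01000011


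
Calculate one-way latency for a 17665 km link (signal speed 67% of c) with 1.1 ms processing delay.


Speed = 0.67 * 3e5 km/s = 201000 km/s
Propagation delay = 17665 / 201000 = 0.0879 s = 87.8856 ms
Processing delay = 1.1 ms
Total one-way latency = 88.9856 ms


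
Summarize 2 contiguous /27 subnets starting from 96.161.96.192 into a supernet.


Original prefix: /27
Number of subnets: 2 = 2^1
New prefix = 27 - 1 = 26
Supernet: 96.161.96.192/26


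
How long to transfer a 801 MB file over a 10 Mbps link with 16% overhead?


Effective throughput = 10 * (1 - 16/100) = 8.4 Mbps
File size in Mb = 801 * 8 = 6408 Mb
Time = 6408 / 8.4
Time = 762.8571 seconds


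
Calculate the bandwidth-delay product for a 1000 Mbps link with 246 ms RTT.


BDP = bandwidth * RTT
= 1000 Mbps * 246 ms
= 1000 * 1e6 * 246 / 1000 bits
= 246000000 bits
= 30750000 bytes
= 30029.2969 KB
BDP = 246000000 bits (30750000 bytes)


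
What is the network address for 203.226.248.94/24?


IP:   11001011.11100010.11111000.01011110
Mask: 11111111.11111111.11111111.00000000
AND operation:
Net:  11001011.11100010.11111000.00000000
Network: 203.226.248.0/24


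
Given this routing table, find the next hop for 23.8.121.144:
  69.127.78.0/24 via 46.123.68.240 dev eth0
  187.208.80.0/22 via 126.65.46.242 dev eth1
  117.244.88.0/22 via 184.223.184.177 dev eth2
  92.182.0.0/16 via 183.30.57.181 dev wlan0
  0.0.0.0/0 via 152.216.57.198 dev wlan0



Longest prefix match for 23.8.121.144:
  /24 69.127.78.0: no
  /22 187.208.80.0: no
  /22 117.244.88.0: no
  /16 92.182.0.0: no
  /0 0.0.0.0: MATCH
Selected: next-hop 152.216.57.198 via wlan0 (matched /0)


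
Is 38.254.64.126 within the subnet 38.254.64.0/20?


Subnet network: 38.254.64.0
Test IP AND mask: 38.254.64.0
Yes, 38.254.64.126 is in 38.254.64.0/20


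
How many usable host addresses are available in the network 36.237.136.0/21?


Host bits = 32 - 21 = 11
Total addresses = 2^11 = 2048
Usable = total - 2 (network and broadcast)
Usable hosts: 2046


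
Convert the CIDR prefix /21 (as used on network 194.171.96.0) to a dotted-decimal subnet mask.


/21 means 21 network bits, 11 host bits
Binary: 11111111111111111111100000000000
Mask: 255.255.248.0


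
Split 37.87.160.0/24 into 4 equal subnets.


New prefix = 24 + 2 = 26
Each subnet has 64 addresses
  37.87.160.0/26
  37.87.160.64/26
  37.87.160.128/26
  37.87.160.192/26
Subnets: 37.87.160.0/26, 37.87.160.64/26, 37.87.160.128/26, 37.87.160.192/26


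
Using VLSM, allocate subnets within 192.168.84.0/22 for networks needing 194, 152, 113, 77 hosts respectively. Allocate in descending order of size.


194 hosts -> /24 (254 usable): 192.168.84.0/24
152 hosts -> /24 (254 usable): 192.168.85.0/24
113 hosts -> /25 (126 usable): 192.168.86.0/25
77 hosts -> /25 (126 usable): 192.168.86.128/25
Allocation: 192.168.84.0/24 (194 hosts, 254 usable); 192.168.85.0/24 (152 hosts, 254 usable); 192.168.86.0/25 (113 hosts, 126 usable); 192.168.86.128/25 (77 hosts, 126 usable)


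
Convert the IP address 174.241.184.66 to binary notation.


174 = 10101110
241 = 11110001
184 = 10111000
66 = 01000010
Binary: 10101110.11110001.10111000.01000010


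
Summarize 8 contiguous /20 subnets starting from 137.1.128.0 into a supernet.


Original prefix: /20
Number of subnets: 8 = 2^3
New prefix = 20 - 3 = 17
Supernet: 137.1.128.0/17


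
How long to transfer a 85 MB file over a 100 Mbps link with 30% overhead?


Effective throughput = 100 * (1 - 30/100) = 70 Mbps
File size in Mb = 85 * 8 = 680 Mb
Time = 680 / 70
Time = 9.7143 seconds


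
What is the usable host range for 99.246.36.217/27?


Network: 99.246.36.192
Broadcast: 99.246.36.223
First usable = network + 1
Last usable = broadcast - 1
Range: 99.246.36.193 to 99.246.36.222


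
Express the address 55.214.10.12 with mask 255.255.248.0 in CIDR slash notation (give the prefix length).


Binary: 11111111.11111111.11111000.00000000
Count leading 1s
Prefix: /21


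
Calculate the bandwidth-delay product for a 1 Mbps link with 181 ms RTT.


BDP = bandwidth * RTT
= 1 Mbps * 181 ms
= 1 * 1e6 * 181 / 1000 bits
= 181000 bits
= 22625 bytes
= 22.0947 KB
BDP = 181000 bits (22625 bytes)


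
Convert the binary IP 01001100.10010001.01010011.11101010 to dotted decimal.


01001100 = 76
10010001 = 145
01010011 = 83
11101010 = 234
IP: 76.145.83.234


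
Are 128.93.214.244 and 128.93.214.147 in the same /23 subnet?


Mask: 255.255.254.0
128.93.214.244 AND mask = 128.93.214.0
128.93.214.147 AND mask = 128.93.214.0
Yes, same subnet (128.93.214.0)


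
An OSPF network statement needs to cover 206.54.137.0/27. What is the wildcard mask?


Subnet mask: 255.255.255.224
Wildcard = 255.255.255.255 - subnet mask
255 - 255 = 0
255 - 255 = 0
255 - 255 = 0
255 - 224 = 31
Wildcard: 0.0.0.31


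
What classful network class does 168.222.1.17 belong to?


First octet: 168
Binary: 10101000
10xxxxxx -> Class B (128-191)
Class B, default mask 255.255.0.0 (/16)


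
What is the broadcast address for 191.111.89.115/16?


Network: 191.111.0.0/16
Host bits = 16
Set all host bits to 1:
Broadcast: 191.111.255.255


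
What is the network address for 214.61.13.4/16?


IP:   11010110.00111101.00001101.00000100
Mask: 11111111.11111111.00000000.00000000
AND operation:
Net:  11010110.00111101.00000000.00000000
Network: 214.61.0.0/16


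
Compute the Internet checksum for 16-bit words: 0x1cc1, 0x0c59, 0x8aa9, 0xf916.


Sum all words (with carry folding):
+ 0x1cc1 = 0x1cc1
+ 0x0c59 = 0x291a
+ 0x8aa9 = 0xb3c3
+ 0xf916 = 0xacda
One's complement: ~0xacda
Checksum = 0x5325


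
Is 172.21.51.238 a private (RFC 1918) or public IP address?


RFC 1918 private ranges:
  10.0.0.0/8 (10.0.0.0 - 10.255.255.255)
  172.16.0.0/12 (172.16.0.0 - 172.31.255.255)
  192.168.0.0/16 (192.168.0.0 - 192.168.255.255)
Private (in 172.16.0.0/12)


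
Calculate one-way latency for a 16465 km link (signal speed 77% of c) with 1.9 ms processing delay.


Speed = 0.77 * 3e5 km/s = 231000 km/s
Propagation delay = 16465 / 231000 = 0.0713 s = 71.2771 ms
Processing delay = 1.9 ms
Total one-way latency = 73.1771 ms
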